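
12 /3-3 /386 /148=228509 /57128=4.00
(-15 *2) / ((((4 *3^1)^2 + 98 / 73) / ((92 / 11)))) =-20148 / 11671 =-1.73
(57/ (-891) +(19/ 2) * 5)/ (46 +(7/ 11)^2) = 309947/ 303210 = 1.02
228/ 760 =3/ 10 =0.30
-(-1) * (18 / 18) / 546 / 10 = 1 / 5460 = 0.00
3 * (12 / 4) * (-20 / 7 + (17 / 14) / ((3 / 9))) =99 / 14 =7.07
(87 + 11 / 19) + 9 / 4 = 6827 / 76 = 89.83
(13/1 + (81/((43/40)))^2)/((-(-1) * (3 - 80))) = -73.90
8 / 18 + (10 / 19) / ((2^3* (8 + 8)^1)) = 0.45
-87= -87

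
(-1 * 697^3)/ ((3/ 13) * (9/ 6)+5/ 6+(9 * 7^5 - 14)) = -13205746047/ 5898757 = -2238.73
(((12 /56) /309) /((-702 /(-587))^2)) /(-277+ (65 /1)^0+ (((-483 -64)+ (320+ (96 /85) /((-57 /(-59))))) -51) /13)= -556478935 /341192253637872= -0.00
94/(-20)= -47/10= -4.70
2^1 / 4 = 1 / 2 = 0.50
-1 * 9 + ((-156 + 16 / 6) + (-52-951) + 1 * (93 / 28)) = -97609 / 84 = -1162.01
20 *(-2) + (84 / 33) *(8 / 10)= -2088 / 55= -37.96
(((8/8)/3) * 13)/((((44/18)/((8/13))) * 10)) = 6/55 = 0.11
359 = 359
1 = 1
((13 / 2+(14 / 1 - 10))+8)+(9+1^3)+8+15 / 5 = 79 / 2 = 39.50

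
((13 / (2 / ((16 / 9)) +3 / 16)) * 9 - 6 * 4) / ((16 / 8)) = 228 / 7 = 32.57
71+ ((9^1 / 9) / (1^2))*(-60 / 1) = 11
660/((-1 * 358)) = -330/179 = -1.84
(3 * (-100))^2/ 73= 1232.88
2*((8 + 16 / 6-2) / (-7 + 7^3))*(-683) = -8879 / 252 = -35.23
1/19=0.05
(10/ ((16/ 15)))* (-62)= -2325/ 4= -581.25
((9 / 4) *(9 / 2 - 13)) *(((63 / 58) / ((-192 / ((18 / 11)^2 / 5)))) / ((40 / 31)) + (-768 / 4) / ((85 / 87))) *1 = 675245218563 / 179660800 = 3758.44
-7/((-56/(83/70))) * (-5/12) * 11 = -913/1344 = -0.68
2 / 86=1 / 43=0.02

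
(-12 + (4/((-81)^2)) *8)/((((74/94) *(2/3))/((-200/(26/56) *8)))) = 82855360000/1051947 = 78763.82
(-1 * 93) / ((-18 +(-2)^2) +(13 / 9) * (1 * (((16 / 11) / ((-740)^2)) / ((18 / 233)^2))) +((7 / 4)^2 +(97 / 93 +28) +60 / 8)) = -12659842285200 / 3485697489793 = -3.63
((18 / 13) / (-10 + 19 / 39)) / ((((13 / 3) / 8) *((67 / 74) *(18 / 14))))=-10656 / 46163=-0.23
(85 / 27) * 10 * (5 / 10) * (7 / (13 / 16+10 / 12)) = 47600 / 711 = 66.95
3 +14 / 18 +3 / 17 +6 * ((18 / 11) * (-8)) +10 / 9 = -123667 / 1683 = -73.48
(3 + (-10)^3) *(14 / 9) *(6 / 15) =-27916 / 45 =-620.36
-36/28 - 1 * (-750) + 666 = 9903/7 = 1414.71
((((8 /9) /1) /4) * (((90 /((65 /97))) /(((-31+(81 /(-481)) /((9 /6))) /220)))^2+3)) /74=2693254968097 /994343439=2708.58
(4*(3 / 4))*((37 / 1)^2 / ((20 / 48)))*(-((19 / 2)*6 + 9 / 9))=-571694.40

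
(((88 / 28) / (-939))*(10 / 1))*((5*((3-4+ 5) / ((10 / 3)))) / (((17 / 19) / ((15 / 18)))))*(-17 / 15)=4180 / 19719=0.21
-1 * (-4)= 4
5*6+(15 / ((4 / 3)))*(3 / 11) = 1455 / 44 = 33.07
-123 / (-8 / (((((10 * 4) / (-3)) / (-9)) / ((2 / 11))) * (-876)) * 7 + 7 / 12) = -5926140 / 28483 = -208.06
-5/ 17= -0.29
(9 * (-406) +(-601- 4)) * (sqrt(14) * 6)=-25554 * sqrt(14)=-95614.31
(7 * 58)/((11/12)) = 4872/11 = 442.91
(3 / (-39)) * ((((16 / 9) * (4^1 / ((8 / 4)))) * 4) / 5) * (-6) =256 / 195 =1.31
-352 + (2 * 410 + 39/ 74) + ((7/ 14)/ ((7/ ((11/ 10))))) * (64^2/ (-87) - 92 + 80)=20905441/ 45066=463.88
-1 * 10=-10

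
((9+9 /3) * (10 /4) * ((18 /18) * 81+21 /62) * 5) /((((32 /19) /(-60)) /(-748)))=20157501375 /62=325120989.92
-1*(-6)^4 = -1296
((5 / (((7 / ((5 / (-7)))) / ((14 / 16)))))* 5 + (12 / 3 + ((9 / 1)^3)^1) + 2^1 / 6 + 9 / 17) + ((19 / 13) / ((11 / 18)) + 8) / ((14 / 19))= 304563527 / 408408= 745.73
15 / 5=3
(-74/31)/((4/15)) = -555/62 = -8.95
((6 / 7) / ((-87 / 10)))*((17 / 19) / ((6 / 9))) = -510 / 3857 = -0.13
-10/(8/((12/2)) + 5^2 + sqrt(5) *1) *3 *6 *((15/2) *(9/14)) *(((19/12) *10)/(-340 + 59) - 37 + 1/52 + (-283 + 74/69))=22048377922575/2082326896 - 837280174275 *sqrt(5)/2082326896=9689.24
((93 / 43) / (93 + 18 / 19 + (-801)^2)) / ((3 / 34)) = 10013 / 262132386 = 0.00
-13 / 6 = -2.17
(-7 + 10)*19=57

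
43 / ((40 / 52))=559 / 10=55.90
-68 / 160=-17 / 40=-0.42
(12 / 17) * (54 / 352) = 81 / 748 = 0.11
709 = 709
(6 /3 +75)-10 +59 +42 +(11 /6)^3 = 174.16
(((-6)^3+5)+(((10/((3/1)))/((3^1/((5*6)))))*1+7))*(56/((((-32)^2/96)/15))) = -13440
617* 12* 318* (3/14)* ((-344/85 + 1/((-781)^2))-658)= -121225683664821132/362926795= -334022412.60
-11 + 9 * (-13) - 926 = -1054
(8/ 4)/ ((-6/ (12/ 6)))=-2/ 3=-0.67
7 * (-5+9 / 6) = -49 / 2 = -24.50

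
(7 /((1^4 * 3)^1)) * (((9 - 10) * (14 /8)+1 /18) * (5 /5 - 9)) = 854 /27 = 31.63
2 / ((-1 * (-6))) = 1 / 3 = 0.33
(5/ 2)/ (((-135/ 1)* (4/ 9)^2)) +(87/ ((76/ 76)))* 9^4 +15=18266301/ 32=570821.91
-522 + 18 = -504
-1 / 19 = -0.05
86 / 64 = 43 / 32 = 1.34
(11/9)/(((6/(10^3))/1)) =203.70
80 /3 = 26.67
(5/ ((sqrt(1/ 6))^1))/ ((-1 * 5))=-sqrt(6)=-2.45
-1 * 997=-997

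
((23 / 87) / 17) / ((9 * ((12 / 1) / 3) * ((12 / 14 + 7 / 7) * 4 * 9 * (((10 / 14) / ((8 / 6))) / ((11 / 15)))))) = 12397 / 1401648300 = 0.00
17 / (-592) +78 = 46159 / 592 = 77.97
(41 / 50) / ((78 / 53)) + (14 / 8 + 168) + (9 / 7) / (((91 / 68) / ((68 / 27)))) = 16504051 / 95550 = 172.73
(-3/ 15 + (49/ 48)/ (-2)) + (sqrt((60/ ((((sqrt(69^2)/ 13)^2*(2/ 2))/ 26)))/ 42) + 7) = 26*sqrt(455)/ 483 + 3019/ 480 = 7.44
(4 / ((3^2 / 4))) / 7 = 16 / 63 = 0.25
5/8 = 0.62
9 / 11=0.82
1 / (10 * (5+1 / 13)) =13 / 660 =0.02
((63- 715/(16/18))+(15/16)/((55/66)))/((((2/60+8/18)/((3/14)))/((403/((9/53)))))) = -135522855/172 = -787923.58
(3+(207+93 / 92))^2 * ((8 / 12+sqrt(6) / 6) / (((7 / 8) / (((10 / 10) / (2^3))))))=125621523 * sqrt(6) / 118496+125621523 / 29624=6837.32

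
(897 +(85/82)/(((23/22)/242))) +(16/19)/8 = 20372565/17917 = 1137.05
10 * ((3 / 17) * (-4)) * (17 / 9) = -40 / 3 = -13.33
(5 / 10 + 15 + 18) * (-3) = -100.50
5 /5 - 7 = -6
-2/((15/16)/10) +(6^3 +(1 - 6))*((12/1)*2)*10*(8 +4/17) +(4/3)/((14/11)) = 49624786/119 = 417015.01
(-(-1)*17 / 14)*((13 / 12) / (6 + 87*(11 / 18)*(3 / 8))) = 442 / 8715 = 0.05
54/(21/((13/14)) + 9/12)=104/45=2.31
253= 253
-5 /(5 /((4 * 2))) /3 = -8 /3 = -2.67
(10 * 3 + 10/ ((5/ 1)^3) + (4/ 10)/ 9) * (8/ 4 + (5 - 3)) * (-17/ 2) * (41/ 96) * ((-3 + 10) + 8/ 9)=-167711443/ 48600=-3450.85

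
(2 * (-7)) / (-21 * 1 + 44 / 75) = 0.69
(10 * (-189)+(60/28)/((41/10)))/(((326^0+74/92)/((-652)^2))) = -10604168267520/23821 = -445160499.87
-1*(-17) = 17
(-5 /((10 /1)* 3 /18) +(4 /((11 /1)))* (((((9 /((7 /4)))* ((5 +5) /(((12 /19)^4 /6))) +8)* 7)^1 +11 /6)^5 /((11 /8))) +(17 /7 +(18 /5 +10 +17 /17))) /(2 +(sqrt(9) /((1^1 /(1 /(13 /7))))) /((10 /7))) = 224676954528998065491070165609 /5648039936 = 39779632770818649093.04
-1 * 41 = -41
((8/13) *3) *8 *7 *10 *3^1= 40320/13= 3101.54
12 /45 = 4 /15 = 0.27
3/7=0.43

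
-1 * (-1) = 1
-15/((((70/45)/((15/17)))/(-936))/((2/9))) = 210600/119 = 1769.75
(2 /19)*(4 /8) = 1 /19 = 0.05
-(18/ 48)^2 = -9/ 64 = -0.14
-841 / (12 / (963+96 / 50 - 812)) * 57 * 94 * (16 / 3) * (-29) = 666100466168 / 75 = 8881339548.91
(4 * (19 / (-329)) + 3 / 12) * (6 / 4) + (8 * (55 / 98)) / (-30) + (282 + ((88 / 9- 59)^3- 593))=-1605930066395 / 13431096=-119568.06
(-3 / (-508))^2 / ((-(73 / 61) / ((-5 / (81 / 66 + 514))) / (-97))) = -585783 / 21353634712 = -0.00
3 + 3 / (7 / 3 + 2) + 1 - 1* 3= 22 / 13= 1.69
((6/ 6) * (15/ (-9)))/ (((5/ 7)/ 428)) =-998.67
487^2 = 237169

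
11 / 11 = 1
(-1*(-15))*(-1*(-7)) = 105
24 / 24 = 1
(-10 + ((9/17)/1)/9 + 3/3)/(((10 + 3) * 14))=-76/1547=-0.05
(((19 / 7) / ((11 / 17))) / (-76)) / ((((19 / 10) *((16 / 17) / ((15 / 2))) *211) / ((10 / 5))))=-21675 / 9878176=-0.00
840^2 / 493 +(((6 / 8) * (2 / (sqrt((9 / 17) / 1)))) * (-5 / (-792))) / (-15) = 705600 / 493 -sqrt(17) / 4752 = 1431.24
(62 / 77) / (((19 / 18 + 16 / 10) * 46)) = 2790 / 423269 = 0.01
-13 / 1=-13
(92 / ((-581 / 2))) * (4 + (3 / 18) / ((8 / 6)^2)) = -3013 / 2324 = -1.30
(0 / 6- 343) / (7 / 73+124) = -25039 / 9059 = -2.76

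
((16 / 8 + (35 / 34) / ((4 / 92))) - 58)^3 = -1327373299 / 39304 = -33771.96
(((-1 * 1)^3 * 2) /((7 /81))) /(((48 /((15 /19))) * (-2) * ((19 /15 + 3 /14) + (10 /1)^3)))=6075 /31967272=0.00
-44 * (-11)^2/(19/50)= -266200/19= -14010.53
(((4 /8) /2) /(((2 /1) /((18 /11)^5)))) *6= 1417176 /161051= 8.80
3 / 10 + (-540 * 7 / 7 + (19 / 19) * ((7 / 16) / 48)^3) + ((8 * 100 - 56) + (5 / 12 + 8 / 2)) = 208.72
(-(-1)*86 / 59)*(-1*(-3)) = 258 / 59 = 4.37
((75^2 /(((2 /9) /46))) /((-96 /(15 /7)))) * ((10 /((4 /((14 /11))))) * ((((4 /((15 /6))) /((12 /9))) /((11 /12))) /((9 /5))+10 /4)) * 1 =-2066765625 /7744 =-266886.06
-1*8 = -8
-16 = -16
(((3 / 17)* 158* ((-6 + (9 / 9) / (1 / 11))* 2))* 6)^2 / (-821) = -808833600 / 237269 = -3408.93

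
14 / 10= 7 / 5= 1.40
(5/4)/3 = 5/12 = 0.42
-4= -4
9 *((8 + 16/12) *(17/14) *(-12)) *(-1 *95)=116280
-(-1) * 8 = 8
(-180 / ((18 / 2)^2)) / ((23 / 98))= -1960 / 207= -9.47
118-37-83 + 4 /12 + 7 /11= -34 /33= -1.03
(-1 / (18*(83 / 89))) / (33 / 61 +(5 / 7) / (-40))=-152012 / 1334889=-0.11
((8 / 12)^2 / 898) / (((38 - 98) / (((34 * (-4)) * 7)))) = 476 / 60615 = 0.01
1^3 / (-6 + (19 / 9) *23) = 9 / 383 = 0.02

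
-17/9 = -1.89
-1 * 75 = -75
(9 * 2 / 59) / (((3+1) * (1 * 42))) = 3 / 1652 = 0.00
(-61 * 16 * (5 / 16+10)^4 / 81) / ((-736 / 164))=22885713125 / 753664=30365.94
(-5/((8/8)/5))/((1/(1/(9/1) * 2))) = -50/9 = -5.56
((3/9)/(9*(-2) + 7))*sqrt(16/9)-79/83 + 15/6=24779/16434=1.51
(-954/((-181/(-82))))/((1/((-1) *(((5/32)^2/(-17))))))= -488925/787712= -0.62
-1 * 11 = -11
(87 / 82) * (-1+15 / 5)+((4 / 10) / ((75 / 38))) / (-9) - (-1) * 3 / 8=2739197 / 1107000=2.47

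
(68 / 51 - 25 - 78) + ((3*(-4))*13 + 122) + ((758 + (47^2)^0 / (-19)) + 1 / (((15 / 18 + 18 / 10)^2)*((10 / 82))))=221788930 / 355737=623.46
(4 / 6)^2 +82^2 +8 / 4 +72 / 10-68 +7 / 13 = 3899717 / 585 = 6666.18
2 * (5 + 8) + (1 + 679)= 706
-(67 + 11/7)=-480/7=-68.57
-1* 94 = -94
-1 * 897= -897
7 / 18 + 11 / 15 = 101 / 90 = 1.12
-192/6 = -32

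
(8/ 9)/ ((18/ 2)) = 8/ 81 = 0.10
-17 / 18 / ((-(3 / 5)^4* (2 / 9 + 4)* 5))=2125 / 6156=0.35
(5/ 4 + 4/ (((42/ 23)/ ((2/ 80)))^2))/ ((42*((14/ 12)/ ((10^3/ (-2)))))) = -4412645/ 345744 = -12.76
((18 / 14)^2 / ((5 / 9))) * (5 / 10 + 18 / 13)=729 / 130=5.61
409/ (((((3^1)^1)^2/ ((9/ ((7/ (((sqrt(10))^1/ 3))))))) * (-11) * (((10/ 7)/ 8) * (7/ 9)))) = -4908 * sqrt(10)/ 385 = -40.31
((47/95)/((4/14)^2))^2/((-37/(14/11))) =-37126663/29385400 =-1.26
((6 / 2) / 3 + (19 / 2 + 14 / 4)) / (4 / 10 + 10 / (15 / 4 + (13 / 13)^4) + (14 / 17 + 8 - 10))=10.54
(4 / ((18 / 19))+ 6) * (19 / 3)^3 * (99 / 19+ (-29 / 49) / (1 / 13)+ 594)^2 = 530120667021392 / 583443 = 908607468.12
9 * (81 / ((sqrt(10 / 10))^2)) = 729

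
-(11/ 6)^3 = -1331/ 216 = -6.16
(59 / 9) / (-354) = -1 / 54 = -0.02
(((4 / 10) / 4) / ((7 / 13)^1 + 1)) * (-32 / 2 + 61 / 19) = -3159 / 3800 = -0.83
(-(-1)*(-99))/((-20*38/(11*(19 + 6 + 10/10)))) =14157/380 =37.26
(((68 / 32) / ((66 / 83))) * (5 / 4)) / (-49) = -7055 / 103488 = -0.07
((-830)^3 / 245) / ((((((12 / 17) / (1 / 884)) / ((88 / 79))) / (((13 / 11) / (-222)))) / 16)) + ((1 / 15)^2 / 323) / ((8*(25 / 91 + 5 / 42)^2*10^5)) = 34148663464910674565083 / 96231410470125000000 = 354.86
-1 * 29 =-29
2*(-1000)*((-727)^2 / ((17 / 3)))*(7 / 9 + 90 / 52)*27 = -2792218707000 / 221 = -12634473787.33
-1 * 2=-2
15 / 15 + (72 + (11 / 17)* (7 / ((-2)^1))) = 2405 / 34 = 70.74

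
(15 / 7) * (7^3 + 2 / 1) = 5175 / 7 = 739.29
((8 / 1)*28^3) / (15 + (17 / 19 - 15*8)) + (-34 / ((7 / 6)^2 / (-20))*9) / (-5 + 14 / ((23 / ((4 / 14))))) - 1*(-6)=-4684503514 / 1793057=-2612.58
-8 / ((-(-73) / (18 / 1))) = -144 / 73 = -1.97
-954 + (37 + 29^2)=-76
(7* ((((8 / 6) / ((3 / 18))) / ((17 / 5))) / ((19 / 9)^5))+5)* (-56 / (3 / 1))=-12712119560 / 126281049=-100.67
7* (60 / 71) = 420 / 71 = 5.92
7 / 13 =0.54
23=23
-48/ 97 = -0.49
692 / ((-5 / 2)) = -1384 / 5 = -276.80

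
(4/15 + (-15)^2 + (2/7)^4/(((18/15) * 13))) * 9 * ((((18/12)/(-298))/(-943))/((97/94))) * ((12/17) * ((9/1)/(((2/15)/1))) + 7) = 41445807836409/72319285901590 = 0.57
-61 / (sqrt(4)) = -30.50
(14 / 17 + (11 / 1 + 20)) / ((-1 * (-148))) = 541 / 2516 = 0.22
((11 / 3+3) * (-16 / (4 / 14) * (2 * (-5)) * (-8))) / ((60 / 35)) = -156800 / 9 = -17422.22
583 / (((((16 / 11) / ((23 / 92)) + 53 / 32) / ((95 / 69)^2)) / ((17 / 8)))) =3935658100 / 12526191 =314.19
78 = 78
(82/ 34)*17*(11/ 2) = 451/ 2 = 225.50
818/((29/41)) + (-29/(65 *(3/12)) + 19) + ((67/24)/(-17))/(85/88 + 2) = 1015453334/865215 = 1173.64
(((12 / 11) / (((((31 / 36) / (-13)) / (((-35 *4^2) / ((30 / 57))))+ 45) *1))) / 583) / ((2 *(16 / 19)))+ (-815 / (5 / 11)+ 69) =-247741687122544 / 143701676723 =-1724.00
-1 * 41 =-41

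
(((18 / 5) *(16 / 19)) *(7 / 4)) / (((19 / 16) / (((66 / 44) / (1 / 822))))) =9942912 / 1805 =5508.54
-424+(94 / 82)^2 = -710535 / 1681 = -422.69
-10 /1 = -10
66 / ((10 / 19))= 627 / 5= 125.40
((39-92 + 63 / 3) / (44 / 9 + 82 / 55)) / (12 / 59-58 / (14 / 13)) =3270960 / 34989061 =0.09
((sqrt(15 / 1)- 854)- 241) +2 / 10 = -5474 / 5 +sqrt(15) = -1090.93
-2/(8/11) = -11/4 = -2.75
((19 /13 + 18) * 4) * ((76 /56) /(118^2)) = 4807 /633542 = 0.01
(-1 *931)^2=866761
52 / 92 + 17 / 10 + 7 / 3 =4.60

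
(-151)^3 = -3442951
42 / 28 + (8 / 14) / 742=7795 / 5194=1.50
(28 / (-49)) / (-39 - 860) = 0.00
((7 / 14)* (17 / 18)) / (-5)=-17 / 180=-0.09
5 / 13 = 0.38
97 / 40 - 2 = 17 / 40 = 0.42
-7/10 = -0.70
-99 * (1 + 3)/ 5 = -396/ 5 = -79.20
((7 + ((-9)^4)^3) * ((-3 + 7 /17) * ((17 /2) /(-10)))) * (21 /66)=988503377708 /5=197700675541.60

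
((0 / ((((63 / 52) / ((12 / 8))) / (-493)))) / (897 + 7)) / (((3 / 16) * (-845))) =0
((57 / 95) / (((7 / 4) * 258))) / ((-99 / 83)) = -166 / 148995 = -0.00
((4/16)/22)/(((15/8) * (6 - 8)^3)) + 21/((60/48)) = 4435/264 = 16.80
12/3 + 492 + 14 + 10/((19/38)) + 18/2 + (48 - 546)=41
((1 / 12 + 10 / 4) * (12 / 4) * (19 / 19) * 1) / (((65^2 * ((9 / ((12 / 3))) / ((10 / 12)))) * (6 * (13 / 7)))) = 217 / 3559140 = 0.00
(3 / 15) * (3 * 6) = 18 / 5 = 3.60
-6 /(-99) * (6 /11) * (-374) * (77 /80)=-119 /10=-11.90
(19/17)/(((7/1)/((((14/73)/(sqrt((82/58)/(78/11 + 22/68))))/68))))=19*sqrt(1233114278)/647002796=0.00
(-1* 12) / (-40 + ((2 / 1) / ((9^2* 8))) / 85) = 330480 / 1101599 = 0.30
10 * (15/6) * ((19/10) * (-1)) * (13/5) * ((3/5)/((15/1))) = -247/50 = -4.94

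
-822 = -822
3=3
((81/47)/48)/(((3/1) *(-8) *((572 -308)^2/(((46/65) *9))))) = -207/1514106880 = -0.00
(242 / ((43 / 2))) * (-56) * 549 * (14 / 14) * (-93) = 1383848928 / 43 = 32182533.21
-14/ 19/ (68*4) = -7/ 2584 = -0.00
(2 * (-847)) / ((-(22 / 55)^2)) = 21175 / 2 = 10587.50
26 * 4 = 104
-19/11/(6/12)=-38/11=-3.45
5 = 5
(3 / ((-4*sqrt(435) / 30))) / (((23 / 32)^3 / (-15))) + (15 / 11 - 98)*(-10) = 737280*sqrt(435) / 352843 + 10630 / 11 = 1009.94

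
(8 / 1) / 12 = 2 / 3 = 0.67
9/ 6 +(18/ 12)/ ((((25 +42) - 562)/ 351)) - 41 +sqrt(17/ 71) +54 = sqrt(1207)/ 71 +739/ 55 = 13.93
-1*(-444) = 444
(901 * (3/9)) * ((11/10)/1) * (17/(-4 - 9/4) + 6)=406351/375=1083.60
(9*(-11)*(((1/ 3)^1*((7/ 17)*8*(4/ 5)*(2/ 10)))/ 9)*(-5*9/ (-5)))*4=-29568/ 425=-69.57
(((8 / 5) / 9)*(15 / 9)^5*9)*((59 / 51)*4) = 1180000 / 12393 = 95.22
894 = 894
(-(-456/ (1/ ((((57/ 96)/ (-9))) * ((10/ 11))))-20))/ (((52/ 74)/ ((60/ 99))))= -89725/ 14157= -6.34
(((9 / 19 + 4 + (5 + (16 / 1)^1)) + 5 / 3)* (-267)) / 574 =-19669 / 1558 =-12.62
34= 34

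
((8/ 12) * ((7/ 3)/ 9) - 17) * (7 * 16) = -152656/ 81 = -1884.64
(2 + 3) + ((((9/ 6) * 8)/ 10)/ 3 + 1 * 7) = 62/ 5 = 12.40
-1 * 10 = -10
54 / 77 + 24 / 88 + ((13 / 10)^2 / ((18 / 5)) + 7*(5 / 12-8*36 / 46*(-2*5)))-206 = 150860089 / 637560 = 236.62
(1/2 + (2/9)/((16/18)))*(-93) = -279/4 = -69.75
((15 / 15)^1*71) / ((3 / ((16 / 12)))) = 284 / 9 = 31.56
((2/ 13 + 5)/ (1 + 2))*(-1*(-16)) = 1072/ 39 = 27.49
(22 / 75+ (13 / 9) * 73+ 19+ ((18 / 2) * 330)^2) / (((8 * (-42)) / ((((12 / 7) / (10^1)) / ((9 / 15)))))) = -141766469 / 18900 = -7500.87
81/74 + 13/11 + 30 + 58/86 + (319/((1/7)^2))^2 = 8551975444667/35002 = 244328193.95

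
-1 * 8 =-8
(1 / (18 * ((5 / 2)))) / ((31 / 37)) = 37 / 1395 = 0.03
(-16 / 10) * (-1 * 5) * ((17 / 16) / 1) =17 / 2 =8.50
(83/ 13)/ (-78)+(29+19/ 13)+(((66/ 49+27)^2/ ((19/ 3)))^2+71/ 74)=629659629756386522/ 39039226607199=16128.90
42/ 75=0.56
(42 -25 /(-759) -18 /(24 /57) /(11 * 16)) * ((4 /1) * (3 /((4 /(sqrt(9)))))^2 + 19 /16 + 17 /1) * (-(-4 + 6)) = -416148565 /129536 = -3212.61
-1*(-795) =795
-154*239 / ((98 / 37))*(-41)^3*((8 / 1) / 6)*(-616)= -2359861656416 / 3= -786620552138.67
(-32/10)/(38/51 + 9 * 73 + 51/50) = -8160/1679851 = -0.00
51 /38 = 1.34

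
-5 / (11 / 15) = -75 / 11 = -6.82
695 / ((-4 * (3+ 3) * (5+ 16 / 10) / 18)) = -3475 / 44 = -78.98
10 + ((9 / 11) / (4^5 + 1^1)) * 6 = 112804 / 11275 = 10.00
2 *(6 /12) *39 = 39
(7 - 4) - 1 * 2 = 1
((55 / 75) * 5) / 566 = 11 / 1698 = 0.01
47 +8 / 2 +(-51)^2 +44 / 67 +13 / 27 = 4799527 / 1809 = 2653.14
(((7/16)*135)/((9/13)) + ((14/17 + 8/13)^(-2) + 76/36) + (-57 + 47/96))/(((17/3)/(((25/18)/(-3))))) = -634981375/247551552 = -2.57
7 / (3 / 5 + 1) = 35 / 8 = 4.38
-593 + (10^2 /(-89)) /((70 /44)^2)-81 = -2941250 /4361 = -674.44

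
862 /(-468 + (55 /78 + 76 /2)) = -67236 /33485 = -2.01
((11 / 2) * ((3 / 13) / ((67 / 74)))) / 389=1221 / 338819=0.00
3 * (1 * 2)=6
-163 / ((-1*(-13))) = -163 / 13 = -12.54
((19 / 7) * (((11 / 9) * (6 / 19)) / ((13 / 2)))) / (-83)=-44 / 22659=-0.00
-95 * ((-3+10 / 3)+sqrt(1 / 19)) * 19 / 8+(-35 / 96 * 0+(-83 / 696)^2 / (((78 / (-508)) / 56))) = -189855227 / 2361528-95 * sqrt(19) / 8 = -132.16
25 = 25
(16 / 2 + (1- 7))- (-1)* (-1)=1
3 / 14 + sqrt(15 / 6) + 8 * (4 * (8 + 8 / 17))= sqrt(10) / 2 + 64563 / 238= 272.85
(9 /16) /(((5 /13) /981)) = 1434.71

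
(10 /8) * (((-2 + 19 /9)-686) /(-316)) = 30865 /11376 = 2.71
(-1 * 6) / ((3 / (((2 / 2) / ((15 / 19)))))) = -38 / 15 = -2.53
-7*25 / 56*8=-25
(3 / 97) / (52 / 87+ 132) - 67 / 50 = -37479707 / 27974800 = -1.34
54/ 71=0.76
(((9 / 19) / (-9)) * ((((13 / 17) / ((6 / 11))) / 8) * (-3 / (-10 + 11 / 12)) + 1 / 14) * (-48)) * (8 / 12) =53672 / 246449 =0.22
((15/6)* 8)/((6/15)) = 50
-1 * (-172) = 172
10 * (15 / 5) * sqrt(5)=30 * sqrt(5)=67.08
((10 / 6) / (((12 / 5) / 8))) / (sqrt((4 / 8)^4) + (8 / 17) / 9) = 680 / 37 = 18.38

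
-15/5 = -3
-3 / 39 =-1 / 13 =-0.08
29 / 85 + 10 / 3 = 937 / 255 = 3.67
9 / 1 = 9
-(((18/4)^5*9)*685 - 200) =-364030685/32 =-11375958.91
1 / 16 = 0.06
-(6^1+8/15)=-98/15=-6.53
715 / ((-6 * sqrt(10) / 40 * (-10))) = 143 * sqrt(10) / 3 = 150.74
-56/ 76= -14/ 19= -0.74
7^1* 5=35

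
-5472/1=-5472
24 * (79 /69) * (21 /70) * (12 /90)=632 /575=1.10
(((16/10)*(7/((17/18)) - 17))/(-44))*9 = 2934/935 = 3.14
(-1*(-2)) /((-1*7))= -2 /7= -0.29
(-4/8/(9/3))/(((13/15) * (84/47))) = -0.11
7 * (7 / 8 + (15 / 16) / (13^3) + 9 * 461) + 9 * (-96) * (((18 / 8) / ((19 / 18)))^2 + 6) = 253028848667 / 12689872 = 19939.43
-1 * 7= -7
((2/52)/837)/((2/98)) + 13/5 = 283151/108810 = 2.60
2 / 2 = 1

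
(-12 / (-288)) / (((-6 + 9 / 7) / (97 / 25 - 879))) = 76573 / 9900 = 7.73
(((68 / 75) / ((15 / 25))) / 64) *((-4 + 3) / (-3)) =17 / 2160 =0.01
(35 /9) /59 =35 /531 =0.07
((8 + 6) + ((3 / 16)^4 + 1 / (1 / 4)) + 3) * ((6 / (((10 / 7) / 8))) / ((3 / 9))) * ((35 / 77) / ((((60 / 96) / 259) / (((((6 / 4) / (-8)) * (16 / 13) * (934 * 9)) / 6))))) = -94389674554287 / 732160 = -128919463.72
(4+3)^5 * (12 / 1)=201684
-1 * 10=-10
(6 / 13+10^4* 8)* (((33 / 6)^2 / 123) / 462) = 42.59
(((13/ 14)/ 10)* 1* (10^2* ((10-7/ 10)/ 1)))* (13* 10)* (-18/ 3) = -471510/ 7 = -67358.57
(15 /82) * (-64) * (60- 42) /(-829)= 8640 /33989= 0.25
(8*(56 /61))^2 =53.94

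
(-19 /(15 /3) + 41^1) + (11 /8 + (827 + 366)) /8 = 59679 /320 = 186.50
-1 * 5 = -5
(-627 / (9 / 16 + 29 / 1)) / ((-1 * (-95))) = -48 / 215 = -0.22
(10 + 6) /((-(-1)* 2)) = 8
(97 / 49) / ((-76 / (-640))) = 15520 / 931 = 16.67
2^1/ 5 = 2/ 5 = 0.40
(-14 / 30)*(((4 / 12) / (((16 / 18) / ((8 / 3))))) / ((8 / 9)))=-21 / 40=-0.52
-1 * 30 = -30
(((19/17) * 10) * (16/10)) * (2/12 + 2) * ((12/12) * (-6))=-3952/17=-232.47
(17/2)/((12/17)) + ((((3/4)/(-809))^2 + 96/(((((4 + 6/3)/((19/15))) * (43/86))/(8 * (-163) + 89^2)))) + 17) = 42133618891361/157075440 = 268238.11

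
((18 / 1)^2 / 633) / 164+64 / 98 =0.66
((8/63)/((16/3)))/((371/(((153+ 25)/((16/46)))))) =2047/62328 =0.03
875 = 875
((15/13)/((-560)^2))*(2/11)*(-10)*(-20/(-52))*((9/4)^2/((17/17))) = -1215/93277184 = -0.00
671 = 671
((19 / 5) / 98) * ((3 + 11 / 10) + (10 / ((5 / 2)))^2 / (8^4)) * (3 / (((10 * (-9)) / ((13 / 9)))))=-432497 / 56448000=-0.01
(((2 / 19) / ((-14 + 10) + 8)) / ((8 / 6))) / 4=3 / 608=0.00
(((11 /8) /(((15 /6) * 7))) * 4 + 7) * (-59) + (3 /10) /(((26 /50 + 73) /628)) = -13798151 /32165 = -428.98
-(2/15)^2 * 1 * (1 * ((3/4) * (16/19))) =-16/1425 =-0.01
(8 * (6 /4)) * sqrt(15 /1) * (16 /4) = 48 * sqrt(15) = 185.90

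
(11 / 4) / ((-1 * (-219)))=11 / 876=0.01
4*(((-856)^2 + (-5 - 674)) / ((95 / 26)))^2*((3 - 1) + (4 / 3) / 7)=351712504504.18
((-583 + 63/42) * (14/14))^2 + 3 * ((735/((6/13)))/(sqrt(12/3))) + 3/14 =4767437/14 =340531.21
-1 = -1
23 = 23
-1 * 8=-8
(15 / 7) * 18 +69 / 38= 10743 / 266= 40.39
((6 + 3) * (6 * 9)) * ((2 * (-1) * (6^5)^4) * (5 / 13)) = -17768930018706063360 / 13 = -1366840770669697181.54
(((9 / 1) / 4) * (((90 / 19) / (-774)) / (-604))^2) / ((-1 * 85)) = -45 / 16558725357632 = -0.00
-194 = -194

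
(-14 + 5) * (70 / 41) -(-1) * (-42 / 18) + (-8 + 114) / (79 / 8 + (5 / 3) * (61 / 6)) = -3265051 / 237513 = -13.75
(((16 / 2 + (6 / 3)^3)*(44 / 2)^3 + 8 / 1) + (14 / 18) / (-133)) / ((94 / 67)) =1951997765 / 16074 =121438.21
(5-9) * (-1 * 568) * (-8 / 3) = -18176 / 3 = -6058.67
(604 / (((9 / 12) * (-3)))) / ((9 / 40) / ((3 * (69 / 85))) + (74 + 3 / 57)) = -8446336 / 2332899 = -3.62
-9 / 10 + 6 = 51 / 10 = 5.10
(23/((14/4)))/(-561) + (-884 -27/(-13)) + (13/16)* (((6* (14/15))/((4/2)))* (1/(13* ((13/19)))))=-1800423829/2042040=-881.68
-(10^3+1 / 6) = -6001 / 6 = -1000.17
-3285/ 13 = -252.69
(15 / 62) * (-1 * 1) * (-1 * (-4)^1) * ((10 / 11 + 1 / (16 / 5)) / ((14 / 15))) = -48375 / 38192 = -1.27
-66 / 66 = -1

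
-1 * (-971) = 971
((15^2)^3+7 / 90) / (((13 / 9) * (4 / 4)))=1025156257 / 130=7885817.36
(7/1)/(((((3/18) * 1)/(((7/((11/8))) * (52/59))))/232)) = 28374528/649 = 43720.38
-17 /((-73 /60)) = 1020 /73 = 13.97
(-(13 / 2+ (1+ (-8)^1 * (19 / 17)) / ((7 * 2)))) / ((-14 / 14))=5.93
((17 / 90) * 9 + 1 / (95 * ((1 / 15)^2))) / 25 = 773 / 4750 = 0.16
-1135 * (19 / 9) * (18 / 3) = -43130 / 3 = -14376.67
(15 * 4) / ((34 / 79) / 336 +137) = 796320 / 1818281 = 0.44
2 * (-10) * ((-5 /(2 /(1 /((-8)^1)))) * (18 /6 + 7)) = -125 /2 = -62.50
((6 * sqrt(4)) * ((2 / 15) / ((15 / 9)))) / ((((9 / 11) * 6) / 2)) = 88 / 225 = 0.39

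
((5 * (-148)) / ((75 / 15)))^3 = -3241792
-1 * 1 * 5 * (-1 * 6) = 30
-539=-539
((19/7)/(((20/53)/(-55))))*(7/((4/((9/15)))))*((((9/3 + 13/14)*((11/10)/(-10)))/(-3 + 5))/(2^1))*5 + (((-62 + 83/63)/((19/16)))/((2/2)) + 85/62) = 16591002371/94993920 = 174.65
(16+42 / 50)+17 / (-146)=16.72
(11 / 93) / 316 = 11 / 29388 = 0.00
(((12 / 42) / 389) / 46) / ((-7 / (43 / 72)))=-43 / 31565016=-0.00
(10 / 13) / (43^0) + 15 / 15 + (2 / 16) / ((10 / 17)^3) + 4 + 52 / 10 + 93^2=8660.58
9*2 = 18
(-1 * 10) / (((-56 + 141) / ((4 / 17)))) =-0.03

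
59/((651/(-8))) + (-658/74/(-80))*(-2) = -912739/963480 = -0.95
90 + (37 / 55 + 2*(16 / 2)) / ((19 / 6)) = 99552 / 1045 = 95.27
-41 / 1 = -41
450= 450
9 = 9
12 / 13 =0.92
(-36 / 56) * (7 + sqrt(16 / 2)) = -9 / 2 -9 * sqrt(2) / 7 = -6.32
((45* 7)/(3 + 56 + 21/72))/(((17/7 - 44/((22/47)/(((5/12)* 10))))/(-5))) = 396900/5815801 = 0.07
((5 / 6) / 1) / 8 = 0.10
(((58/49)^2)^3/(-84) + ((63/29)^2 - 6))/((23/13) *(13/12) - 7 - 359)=1284209340929572/356002100719741903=0.00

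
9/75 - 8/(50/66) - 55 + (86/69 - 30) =-162484/1725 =-94.19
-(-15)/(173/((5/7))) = 75/1211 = 0.06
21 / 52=0.40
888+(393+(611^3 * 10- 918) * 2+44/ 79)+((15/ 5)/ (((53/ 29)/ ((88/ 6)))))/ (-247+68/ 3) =12854985725109339/ 2817851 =4561982065.45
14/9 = 1.56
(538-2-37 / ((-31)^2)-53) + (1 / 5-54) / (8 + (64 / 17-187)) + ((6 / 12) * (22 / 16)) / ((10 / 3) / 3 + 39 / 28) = 483.54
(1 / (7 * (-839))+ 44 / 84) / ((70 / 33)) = 7249 / 29365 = 0.25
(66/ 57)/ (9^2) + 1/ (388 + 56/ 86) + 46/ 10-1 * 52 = -6093415811/ 128598840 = -47.38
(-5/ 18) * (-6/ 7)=0.24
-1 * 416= -416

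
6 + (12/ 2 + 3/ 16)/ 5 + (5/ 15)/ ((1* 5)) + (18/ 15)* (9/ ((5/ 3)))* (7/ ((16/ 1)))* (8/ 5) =71041/ 6000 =11.84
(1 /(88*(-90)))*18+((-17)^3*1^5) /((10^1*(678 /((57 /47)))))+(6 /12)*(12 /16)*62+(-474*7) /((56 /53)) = -1457197845 /467368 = -3117.88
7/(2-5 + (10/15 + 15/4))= 84/17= 4.94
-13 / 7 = -1.86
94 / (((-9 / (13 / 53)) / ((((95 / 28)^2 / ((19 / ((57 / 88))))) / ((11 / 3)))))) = -5514275 / 20111168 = -0.27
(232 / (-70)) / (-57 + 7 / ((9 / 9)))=58 / 875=0.07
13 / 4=3.25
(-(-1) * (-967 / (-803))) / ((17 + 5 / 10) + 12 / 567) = 365526 / 5318269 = 0.07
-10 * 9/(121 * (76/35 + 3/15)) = -3150/10043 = -0.31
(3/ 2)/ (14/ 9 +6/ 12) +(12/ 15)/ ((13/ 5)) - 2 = -463/ 481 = -0.96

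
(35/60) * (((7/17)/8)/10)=49/16320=0.00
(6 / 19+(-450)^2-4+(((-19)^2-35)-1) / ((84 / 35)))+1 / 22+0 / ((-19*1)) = 508200499 / 2508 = 202631.78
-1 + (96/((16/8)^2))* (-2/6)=-9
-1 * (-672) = 672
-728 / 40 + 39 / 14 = -1079 / 70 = -15.41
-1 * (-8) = 8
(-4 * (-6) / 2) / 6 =2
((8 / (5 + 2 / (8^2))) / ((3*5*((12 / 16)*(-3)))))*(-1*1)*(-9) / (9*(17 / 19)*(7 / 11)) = -214016 / 2586465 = -0.08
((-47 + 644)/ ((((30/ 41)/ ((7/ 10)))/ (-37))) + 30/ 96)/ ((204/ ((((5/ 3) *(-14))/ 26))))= 19722731/ 212160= 92.96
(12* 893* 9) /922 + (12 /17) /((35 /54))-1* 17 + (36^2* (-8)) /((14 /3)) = -585077317 /274295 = -2133.02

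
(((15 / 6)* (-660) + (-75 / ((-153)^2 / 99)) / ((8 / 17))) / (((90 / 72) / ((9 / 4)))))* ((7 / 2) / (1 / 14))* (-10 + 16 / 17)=1524612705 / 1156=1318869.12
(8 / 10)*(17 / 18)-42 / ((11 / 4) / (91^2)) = -62603986 / 495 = -126472.70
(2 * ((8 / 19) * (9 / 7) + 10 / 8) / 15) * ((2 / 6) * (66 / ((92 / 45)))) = 31449 / 12236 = 2.57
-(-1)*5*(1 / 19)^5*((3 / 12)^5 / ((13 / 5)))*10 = 125 / 16480914944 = 0.00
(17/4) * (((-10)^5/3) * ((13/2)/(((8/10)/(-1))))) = 1151041.67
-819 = -819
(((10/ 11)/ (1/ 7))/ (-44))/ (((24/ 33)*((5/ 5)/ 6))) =-105/ 88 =-1.19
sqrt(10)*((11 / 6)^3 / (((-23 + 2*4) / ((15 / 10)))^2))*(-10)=-1331*sqrt(10) / 2160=-1.95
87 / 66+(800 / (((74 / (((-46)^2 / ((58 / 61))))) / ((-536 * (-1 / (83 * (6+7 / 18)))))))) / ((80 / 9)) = 5362895735 / 1959298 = 2737.15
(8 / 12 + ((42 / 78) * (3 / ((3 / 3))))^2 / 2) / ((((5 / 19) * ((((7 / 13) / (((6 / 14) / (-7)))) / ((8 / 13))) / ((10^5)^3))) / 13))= -30384800000000000000 / 4459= -6814263287732675.49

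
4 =4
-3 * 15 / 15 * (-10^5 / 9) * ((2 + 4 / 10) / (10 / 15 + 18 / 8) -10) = -6424000 / 21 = -305904.76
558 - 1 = 557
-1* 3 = -3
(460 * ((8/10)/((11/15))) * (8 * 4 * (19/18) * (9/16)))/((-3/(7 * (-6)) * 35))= 41952/11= 3813.82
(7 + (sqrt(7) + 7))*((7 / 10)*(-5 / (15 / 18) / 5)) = -294 / 25- 21*sqrt(7) / 25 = -13.98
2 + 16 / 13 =42 / 13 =3.23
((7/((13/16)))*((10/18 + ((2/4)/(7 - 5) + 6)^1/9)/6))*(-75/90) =-175/117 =-1.50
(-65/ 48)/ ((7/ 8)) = -65/ 42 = -1.55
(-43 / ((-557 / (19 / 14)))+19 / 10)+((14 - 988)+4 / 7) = -18937907 / 19495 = -971.42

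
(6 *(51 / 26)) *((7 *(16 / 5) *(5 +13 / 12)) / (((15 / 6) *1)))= 208488 / 325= 641.50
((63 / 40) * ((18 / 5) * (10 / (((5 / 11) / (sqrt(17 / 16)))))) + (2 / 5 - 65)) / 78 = -323 / 390 + 2079 * sqrt(17) / 5200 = 0.82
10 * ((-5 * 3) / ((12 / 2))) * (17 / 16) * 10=-2125 / 8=-265.62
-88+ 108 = 20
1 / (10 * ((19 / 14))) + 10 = 957 / 95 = 10.07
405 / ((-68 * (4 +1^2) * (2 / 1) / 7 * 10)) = -567 / 1360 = -0.42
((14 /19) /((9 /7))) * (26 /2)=1274 /171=7.45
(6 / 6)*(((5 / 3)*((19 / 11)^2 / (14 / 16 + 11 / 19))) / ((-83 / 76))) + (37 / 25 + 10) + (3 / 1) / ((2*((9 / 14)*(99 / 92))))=15755918047 / 1498164525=10.52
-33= -33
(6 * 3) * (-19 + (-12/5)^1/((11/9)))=-20754/55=-377.35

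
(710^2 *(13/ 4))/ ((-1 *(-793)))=126025/ 61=2065.98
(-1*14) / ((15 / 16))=-224 / 15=-14.93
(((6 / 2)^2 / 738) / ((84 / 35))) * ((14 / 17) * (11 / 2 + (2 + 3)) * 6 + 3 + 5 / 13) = 30535 / 108732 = 0.28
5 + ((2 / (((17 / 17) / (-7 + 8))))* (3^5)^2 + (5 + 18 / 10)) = 590549 / 5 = 118109.80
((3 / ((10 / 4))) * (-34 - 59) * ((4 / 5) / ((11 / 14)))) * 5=-31248 / 55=-568.15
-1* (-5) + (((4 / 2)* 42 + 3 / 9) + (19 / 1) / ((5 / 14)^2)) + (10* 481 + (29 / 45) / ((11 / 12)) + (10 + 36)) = 5095.00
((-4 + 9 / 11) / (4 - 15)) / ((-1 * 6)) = -35 / 726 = -0.05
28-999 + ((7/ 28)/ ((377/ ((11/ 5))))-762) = -1733.00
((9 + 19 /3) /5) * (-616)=-28336 /15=-1889.07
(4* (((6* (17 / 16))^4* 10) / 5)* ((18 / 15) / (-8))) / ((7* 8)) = -20295603 / 573440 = -35.39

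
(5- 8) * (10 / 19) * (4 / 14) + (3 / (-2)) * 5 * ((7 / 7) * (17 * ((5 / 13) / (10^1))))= -37035 / 6916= -5.35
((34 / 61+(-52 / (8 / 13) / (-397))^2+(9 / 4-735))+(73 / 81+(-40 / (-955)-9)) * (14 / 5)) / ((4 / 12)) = -1122554342023591 / 495801663930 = -2264.12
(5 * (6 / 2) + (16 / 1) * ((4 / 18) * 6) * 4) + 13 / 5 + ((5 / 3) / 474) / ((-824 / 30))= 100508099 / 976440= 102.93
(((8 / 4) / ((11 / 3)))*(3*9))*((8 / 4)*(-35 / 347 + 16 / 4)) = 39852 / 347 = 114.85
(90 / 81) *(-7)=-70 / 9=-7.78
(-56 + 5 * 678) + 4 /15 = 50014 /15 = 3334.27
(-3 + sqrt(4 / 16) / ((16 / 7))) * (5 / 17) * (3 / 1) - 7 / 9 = -15823 / 4896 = -3.23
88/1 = 88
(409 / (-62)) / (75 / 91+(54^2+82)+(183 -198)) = -37219 / 16834736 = -0.00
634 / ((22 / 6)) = 1902 / 11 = 172.91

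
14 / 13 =1.08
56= 56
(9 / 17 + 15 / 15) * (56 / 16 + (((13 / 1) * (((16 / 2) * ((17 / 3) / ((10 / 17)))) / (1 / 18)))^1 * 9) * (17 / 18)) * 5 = 19927583 / 17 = 1172210.76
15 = 15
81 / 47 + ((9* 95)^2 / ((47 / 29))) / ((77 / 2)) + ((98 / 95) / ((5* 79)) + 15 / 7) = 1591564765712 / 135802975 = 11719.66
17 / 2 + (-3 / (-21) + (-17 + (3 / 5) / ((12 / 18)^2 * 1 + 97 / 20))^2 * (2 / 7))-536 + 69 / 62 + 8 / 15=-1313261526931 / 2956220295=-444.24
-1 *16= -16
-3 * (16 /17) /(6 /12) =-96 /17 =-5.65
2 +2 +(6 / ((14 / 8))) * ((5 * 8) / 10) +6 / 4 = 269 / 14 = 19.21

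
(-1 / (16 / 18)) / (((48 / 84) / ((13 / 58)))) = -0.44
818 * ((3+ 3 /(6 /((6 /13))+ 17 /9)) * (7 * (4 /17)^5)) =1257704448 /95130419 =13.22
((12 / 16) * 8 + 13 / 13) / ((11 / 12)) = 84 / 11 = 7.64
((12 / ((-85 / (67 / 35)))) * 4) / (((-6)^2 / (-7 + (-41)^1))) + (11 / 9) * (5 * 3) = 176489 / 8925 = 19.77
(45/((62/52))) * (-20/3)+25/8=-61625/248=-248.49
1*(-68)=-68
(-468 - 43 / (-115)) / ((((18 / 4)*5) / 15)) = -107554 / 345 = -311.75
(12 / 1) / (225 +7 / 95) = 570 / 10691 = 0.05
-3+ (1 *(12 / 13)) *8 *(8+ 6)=1305 / 13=100.38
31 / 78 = 0.40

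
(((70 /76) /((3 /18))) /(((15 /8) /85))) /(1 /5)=23800 /19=1252.63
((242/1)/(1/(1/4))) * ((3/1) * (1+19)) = 3630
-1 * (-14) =14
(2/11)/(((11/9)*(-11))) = -18/1331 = -0.01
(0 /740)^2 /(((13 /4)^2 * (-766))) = 0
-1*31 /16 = -31 /16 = -1.94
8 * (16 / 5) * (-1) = -128 / 5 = -25.60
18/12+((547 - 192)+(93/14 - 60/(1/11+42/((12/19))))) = 742958/2051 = 362.24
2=2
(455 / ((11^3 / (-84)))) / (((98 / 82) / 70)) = -1681.89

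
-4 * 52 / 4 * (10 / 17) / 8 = -65 / 17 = -3.82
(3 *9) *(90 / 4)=1215 / 2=607.50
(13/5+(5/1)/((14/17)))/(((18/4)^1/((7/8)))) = 1.69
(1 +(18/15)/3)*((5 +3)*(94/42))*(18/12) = 188/5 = 37.60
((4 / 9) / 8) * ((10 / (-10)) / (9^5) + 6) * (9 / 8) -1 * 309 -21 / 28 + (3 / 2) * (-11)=-307881487 / 944784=-325.88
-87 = -87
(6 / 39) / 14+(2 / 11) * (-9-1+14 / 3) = -2879 / 3003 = -0.96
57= 57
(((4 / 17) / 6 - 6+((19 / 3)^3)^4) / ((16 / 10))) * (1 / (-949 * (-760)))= 1980334398435371 / 548719209792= 3609.01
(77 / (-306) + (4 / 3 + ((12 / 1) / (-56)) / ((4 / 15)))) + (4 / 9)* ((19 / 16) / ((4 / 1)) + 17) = 136499 / 17136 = 7.97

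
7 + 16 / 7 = 65 / 7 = 9.29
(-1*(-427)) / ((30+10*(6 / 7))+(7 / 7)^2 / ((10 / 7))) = 29890 / 2749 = 10.87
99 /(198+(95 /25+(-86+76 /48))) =5940 /7043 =0.84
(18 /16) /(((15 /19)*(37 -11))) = 57 /1040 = 0.05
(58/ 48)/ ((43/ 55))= 1595/ 1032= 1.55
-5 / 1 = -5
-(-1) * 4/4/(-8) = -1/8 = -0.12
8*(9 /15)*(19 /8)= 57 /5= 11.40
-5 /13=-0.38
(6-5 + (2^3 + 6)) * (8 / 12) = 10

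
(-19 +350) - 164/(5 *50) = 41293/125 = 330.34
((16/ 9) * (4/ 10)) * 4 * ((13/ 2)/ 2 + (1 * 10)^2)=13216/ 45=293.69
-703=-703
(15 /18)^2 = 25 /36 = 0.69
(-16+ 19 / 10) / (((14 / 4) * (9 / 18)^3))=-1128 / 35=-32.23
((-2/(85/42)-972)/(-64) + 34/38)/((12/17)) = 103991/4560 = 22.81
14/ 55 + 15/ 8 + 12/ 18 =2.80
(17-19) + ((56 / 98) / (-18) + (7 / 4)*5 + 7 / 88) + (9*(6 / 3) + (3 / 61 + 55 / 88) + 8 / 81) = 9728569 / 380457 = 25.57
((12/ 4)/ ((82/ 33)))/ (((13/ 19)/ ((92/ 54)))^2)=4201318/ 561249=7.49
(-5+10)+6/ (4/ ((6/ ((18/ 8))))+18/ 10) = 75/ 11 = 6.82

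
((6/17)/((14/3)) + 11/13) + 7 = 12255/1547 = 7.92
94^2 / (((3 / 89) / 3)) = 786404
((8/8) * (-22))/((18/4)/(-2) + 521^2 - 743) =-0.00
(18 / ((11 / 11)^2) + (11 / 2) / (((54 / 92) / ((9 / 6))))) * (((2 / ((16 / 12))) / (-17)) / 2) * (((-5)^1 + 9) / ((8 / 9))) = -1731 / 272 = -6.36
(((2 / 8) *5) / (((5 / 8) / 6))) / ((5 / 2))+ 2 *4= 64 / 5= 12.80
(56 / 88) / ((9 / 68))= 4.81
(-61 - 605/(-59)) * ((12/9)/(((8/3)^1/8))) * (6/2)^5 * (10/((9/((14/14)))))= -3233520/59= -54805.42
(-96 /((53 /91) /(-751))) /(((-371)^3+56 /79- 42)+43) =-0.00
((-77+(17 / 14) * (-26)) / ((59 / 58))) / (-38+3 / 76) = 670016 / 238301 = 2.81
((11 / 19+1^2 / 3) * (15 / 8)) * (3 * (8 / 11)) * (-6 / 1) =-22.39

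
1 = 1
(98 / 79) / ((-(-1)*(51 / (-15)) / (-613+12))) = 294490 / 1343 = 219.28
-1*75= -75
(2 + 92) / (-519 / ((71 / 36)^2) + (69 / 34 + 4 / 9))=-144999324 / 202006907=-0.72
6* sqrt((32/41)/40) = 12* sqrt(205)/205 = 0.84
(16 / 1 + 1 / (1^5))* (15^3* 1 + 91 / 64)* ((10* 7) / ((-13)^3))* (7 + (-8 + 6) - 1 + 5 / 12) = -6814429685 / 843648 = -8077.34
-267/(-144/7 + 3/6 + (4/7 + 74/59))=31506/2153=14.63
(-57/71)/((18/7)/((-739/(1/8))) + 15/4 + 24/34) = -0.18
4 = 4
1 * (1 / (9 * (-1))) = -1 / 9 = -0.11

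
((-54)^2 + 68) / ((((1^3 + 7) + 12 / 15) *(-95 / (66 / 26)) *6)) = -1.51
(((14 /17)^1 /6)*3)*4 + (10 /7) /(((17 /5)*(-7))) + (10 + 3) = 12151 /833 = 14.59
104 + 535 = 639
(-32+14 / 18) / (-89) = 281 / 801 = 0.35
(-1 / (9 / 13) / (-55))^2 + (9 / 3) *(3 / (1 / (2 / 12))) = 735413 / 490050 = 1.50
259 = 259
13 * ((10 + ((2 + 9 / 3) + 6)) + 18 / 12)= 585 / 2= 292.50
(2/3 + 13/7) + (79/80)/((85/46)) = 218357/71400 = 3.06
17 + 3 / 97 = 1652 / 97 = 17.03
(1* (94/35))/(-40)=-47/700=-0.07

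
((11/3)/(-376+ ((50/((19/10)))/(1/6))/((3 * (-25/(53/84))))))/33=-133/451662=-0.00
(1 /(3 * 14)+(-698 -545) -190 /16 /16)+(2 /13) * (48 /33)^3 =-57823898749 /46510464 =-1243.24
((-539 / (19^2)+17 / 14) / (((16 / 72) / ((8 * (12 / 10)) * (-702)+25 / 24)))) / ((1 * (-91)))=-3417863433 / 36793120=-92.89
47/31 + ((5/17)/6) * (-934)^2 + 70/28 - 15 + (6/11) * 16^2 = 1491841771/34782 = 42891.20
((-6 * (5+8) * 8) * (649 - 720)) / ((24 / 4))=7384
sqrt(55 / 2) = sqrt(110) / 2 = 5.24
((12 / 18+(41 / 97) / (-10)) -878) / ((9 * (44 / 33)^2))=-2553163 / 46560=-54.84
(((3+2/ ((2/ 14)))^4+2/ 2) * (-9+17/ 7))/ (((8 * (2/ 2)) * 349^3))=-960503/ 595119686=-0.00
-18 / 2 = -9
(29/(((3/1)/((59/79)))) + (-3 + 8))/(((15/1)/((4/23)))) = 11584/81765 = 0.14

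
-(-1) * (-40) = -40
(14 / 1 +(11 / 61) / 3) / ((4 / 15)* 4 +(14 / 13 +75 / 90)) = 334490 / 70821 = 4.72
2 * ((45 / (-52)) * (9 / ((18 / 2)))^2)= -45 / 26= -1.73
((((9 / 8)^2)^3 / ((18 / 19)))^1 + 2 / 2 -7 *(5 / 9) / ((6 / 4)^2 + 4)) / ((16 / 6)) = 0.94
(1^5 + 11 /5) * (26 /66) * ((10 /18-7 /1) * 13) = -156832 /1485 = -105.61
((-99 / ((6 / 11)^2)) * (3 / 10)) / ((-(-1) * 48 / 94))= -62557 / 320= -195.49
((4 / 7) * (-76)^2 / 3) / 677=23104 / 14217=1.63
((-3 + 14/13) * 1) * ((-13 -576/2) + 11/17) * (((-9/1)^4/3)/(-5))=-55834110/221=-252643.03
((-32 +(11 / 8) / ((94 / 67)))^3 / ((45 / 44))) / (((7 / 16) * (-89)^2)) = -139626982734613 / 16579220777280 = -8.42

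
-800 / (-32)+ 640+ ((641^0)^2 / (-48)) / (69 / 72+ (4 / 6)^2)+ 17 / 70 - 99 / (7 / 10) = 1851631 / 3535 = 523.80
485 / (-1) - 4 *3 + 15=-482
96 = 96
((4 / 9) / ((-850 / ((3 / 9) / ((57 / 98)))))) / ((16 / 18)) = -49 / 145350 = -0.00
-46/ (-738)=23/ 369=0.06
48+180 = 228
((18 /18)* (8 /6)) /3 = 4 /9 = 0.44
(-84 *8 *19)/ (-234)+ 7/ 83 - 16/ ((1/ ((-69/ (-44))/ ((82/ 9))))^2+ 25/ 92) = 9205401159719/ 169909582947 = 54.18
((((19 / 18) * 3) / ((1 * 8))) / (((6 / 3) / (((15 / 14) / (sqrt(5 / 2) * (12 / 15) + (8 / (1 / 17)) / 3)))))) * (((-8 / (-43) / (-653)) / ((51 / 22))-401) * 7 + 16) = -1898477231225 / 145304556992 + 1139086338735 * sqrt(10) / 9880709875456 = -12.70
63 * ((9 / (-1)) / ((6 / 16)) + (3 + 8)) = -819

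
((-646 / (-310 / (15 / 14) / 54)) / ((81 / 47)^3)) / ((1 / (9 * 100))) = 21198.68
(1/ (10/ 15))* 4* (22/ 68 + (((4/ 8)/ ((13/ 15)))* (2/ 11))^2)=697767/ 347633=2.01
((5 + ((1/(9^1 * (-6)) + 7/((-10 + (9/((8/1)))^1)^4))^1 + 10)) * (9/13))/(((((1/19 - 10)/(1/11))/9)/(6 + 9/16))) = -1953161830615/348851556768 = -5.60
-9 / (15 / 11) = -33 / 5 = -6.60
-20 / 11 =-1.82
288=288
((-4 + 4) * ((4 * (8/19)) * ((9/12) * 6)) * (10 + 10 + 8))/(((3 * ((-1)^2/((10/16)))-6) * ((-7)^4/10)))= 0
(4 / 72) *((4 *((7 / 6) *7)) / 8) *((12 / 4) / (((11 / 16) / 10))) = 980 / 99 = 9.90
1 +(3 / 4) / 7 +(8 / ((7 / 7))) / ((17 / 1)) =751 / 476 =1.58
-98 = -98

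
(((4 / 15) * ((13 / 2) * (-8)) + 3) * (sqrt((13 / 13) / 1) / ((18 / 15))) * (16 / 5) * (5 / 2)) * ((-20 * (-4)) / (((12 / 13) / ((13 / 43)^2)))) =-573.86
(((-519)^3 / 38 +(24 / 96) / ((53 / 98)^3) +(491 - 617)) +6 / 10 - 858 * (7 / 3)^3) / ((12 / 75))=-4696902984693565 / 203663736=-23062048.63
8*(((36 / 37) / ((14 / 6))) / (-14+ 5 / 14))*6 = -10368 / 7067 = -1.47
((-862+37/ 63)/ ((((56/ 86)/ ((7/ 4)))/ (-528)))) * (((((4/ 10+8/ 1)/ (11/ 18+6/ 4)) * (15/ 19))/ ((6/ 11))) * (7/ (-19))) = -17788781241/ 6859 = -2593494.86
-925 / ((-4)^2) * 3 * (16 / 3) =-925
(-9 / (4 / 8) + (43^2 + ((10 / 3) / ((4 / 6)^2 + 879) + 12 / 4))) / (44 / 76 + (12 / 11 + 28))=606774652 / 9816183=61.81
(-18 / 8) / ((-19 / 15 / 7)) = 945 / 76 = 12.43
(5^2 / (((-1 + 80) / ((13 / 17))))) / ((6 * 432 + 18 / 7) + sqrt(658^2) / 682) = 155155 / 1664123387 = 0.00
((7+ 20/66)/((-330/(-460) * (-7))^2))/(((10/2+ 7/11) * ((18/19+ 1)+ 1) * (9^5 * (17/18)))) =2422291/7749147065814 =0.00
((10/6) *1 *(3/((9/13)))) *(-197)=-12805/9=-1422.78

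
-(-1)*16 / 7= 16 / 7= 2.29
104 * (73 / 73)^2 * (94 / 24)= 1222 / 3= 407.33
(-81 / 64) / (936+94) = -81 / 65920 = -0.00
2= 2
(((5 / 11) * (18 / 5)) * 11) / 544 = 9 / 272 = 0.03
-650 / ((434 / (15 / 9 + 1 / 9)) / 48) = -83200 / 651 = -127.80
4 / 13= 0.31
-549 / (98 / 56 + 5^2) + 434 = 413.48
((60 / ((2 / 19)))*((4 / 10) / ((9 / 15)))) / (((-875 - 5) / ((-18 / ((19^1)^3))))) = 9 / 7942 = 0.00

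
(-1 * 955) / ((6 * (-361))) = 955 / 2166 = 0.44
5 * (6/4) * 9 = 135/2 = 67.50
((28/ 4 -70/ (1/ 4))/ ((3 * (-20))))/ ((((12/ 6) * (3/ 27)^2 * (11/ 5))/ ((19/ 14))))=20007/ 176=113.68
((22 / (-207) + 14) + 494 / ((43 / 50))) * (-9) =-5236568 / 989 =-5294.81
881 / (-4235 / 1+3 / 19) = -16739 / 80462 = -0.21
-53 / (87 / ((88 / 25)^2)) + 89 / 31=-7884017 / 1685625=-4.68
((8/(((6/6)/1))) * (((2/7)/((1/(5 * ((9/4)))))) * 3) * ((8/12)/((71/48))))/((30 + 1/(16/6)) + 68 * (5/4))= 138240/458731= 0.30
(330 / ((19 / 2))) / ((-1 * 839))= -660 / 15941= -0.04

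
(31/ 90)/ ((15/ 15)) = 31/ 90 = 0.34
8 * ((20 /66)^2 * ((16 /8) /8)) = 200 /1089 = 0.18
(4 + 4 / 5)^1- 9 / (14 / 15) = -339 / 70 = -4.84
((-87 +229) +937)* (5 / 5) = 1079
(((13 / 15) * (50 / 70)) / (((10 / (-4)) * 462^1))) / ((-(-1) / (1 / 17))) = -13 / 412335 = -0.00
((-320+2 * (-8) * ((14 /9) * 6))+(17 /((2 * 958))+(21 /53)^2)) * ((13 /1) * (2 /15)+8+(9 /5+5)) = -93932973830 /12109599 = -7756.90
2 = 2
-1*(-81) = 81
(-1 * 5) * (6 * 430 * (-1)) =12900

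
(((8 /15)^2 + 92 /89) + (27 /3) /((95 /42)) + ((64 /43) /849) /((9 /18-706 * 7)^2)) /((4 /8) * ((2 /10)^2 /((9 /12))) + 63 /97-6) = -232363809086654801078 /233537192181547645083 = -0.99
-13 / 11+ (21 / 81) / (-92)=-1.18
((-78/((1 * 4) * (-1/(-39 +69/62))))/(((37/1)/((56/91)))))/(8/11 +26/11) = -77517/19499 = -3.98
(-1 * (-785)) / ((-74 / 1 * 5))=-157 / 74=-2.12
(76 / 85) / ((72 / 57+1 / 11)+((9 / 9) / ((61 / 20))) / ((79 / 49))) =76544996 / 133330745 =0.57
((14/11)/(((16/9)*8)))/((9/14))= 49/352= 0.14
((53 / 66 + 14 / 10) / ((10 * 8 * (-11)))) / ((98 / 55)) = -727 / 517440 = -0.00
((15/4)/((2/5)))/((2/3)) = 225/16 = 14.06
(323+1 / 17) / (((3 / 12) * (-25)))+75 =9907 / 425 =23.31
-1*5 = -5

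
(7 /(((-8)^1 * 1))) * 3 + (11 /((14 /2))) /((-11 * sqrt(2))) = -21 /8-sqrt(2) /14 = -2.73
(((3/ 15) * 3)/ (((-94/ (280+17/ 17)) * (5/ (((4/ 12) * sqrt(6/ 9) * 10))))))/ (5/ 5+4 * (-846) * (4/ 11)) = 3091 * sqrt(6)/ 9535125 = 0.00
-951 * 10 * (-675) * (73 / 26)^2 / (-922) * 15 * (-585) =11545261846875 / 23972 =481614460.49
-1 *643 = -643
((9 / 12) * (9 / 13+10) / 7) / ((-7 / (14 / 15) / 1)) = -0.15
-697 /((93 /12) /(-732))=65832.77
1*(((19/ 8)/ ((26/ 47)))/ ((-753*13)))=-893/ 2036112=-0.00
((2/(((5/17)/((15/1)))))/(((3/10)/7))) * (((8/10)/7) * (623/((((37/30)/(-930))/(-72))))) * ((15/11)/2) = 6272786476.66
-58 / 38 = -29 / 19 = -1.53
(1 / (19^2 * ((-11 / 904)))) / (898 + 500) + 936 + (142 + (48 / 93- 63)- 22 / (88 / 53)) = 344970319801 / 344190396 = 1002.27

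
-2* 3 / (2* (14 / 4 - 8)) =2 / 3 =0.67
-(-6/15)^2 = -0.16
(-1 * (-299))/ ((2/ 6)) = 897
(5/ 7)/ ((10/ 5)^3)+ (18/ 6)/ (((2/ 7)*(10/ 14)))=14.79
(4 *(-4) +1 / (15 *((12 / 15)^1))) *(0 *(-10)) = 0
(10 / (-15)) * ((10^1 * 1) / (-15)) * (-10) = -4.44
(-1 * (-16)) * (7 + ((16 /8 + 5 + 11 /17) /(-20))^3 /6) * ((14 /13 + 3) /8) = 87374263 /1532856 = 57.00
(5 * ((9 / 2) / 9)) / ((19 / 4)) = 10 / 19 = 0.53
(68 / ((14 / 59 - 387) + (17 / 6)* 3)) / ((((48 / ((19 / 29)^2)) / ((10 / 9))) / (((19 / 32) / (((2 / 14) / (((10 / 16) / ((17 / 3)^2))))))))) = -14163835 / 98019316992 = -0.00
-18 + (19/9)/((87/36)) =-1490/87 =-17.13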